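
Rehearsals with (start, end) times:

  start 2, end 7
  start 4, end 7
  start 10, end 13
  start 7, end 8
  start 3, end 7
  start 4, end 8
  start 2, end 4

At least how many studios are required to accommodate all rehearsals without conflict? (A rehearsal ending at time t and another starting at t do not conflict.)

The answer is the maximum number of intervals overlapping at any instant.
Events (time:±→running): 2:+→1 2:+→2 3:+→3 4:-→2 4:+→3 4:+→4 … peak 4.

4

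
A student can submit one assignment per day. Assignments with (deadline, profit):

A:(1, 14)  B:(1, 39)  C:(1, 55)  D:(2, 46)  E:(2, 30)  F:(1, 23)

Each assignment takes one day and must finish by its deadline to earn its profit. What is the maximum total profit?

101

Take jobs in profit order; each goes to the latest open slot no later than its deadline.
Profit order: C=55 D=46 B=39 E=30 F=23 A=14
Assign: C→slot 1, D→slot 2, B skipped, E skipped, F skipped, A skipped.
Slots: [1:C] [2:D]
Profit = 55 + 46 = 101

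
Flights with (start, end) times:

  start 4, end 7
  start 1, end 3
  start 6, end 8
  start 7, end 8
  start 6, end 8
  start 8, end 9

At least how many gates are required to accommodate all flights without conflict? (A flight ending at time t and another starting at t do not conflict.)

Events (time:±→running): 1:+→1 3:-→0 4:+→1 6:+→2 6:+→3 … peak 3.

3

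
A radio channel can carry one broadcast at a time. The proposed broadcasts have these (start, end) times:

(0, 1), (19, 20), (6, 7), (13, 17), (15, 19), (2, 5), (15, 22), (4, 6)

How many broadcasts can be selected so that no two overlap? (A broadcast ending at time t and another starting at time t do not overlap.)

5

Sort by end time and greedily take each interval whose start is ≥ the last chosen end.
By end time: (0,1), (2,5), (4,6), (6,7), (13,17), (15,19), (19,20), (15,22).
Pick (0,1); next start ≥ 1 → (2,5); next start ≥ 5 → (6,7); next start ≥ 7 → (13,17); next start ≥ 17 → (19,20).
Selected 5 broadcasts.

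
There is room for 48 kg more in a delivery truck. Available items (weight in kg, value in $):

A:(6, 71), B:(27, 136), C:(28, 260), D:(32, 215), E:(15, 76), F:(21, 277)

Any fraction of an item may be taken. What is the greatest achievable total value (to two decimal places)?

543.00

Ratios (sorted): F 13.19, A 11.83, C 9.29, D 6.72, E 5.07, B 5.04
take F (21 @ 277); take A (6 @ 71); take 21/28 of C → 195.00. Capacity used 48/48.
Total value = 543.00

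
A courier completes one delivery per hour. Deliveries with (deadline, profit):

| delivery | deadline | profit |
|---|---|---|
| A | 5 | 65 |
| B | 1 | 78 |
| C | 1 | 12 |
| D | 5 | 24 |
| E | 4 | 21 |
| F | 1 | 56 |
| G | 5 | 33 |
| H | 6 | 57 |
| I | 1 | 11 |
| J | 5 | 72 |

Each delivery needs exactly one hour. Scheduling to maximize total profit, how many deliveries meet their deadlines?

Take jobs in profit order; each goes to the latest open slot no later than its deadline.
By profit: B(d1,78), J(d5,72), A(d5,65), H(d6,57), F(d1,56), G(d5,33), D(d5,24), E(d4,21), C(d1,12), I(d1,11)
B→slot 1; J→slot 5; A→slot 4; H→slot 6; F skipped; G→slot 3; D→slot 2; E skipped; C skipped; I skipped.
6 of 10 scheduled.

6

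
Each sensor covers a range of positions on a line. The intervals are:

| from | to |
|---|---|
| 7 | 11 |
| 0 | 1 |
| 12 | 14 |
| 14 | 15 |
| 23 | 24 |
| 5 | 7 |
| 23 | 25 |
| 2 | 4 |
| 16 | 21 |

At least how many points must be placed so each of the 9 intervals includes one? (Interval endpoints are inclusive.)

6

Sort by right endpoint; whenever an interval is uncovered, place a point at its right end.
By right end: [0,1]  [2,4]  [5,7]  [7,11]  [12,14]  [14,15]  [16,21]  [23,24]  [23,25]
[0,1] uncovered → point at 1; [2,4] uncovered → point at 4; [5,7] uncovered → point at 7; [12,14] uncovered → point at 14; [16,21] uncovered → point at 21; [23,24] uncovered → point at 24.
Points: 1, 4, 7, 14, 21, 24 (6 total).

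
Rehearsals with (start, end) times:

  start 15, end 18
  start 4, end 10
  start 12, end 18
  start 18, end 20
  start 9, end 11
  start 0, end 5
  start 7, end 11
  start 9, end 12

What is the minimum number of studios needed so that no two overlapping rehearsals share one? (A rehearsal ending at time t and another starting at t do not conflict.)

4

starts: [0, 4, 7, 9, 9, 12, 15, 18]
ends:   [5, 10, 11, 11, 12, 18, 18, 20]
s0→1 s4→2 e5→1 s7→2 s9→3 s9→4  — peak 4.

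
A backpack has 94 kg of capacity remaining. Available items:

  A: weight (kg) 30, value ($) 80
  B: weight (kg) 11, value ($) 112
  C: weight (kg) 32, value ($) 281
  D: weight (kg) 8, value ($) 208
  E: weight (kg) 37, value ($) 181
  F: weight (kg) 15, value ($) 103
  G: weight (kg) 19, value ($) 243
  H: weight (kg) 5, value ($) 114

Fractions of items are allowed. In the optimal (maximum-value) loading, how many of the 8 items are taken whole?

6

Sort by value per unit weight and fill in that order.
Order: D (208/8=26.00) > H (114/5=22.80) > G (243/19=12.79) > B (112/11=10.18) > C (281/32=8.78) > F (103/15=6.87) > E (181/37=4.89) > A (80/30=2.67)
Fill: take D (8 @ 208) → take H (5 @ 114) → take G (19 @ 243) → take B (11 @ 112) → take C (32 @ 281) → take F (15 @ 103) → take 4/37 of E → 19.57; 94/94 used.
6 item(s) taken whole; one partial (take 4/37 of E).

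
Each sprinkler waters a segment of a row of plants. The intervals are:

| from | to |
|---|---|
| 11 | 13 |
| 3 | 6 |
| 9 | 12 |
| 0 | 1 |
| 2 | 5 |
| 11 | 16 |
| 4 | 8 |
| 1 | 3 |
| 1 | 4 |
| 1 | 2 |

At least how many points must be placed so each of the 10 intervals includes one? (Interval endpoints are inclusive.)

Sorted: [0,1] [1,2] [1,3] [1,4] [2,5] [3,6] [4,8] [9,12] [11,13] [11,16]
{[0,1],[1,2],[1,3],[1,4]} hit by 1; {[2,5],[3,6],[4,8]} hit by 5; {[9,12],[11,13],[11,16]} hit by 12.
Points: 1, 5, 12 (3 total).

3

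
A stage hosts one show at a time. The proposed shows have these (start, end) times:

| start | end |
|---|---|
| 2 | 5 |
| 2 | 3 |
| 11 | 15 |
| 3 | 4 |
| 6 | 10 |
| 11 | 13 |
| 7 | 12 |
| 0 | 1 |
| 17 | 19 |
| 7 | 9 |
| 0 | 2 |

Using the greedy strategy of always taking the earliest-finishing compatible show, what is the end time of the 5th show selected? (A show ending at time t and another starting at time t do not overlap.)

13

Order by finish time; keep every interval that doesn't clash with the previous kept one.
By end time: (0,1), (0,2), (2,3), (3,4), (2,5), (7,9), (6,10), (7,12), (11,13), (11,15), (17,19).
Pick (0,1); next start ≥ 1 → (2,3); next start ≥ 3 → (3,4); next start ≥ 4 → (7,9); next start ≥ 9 → (11,13); next start ≥ 13 → (17,19).
Selected: (0,1) (2,3) (3,4) (7,9) (11,13) (17,19)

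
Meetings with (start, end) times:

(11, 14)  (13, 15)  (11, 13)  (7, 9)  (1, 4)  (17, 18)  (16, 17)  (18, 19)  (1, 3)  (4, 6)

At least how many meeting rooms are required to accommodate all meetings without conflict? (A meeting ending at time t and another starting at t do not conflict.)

Count concurrent intervals with a sweep; the peak is the room count.
Events (time:±→running): 1:+→1 1:+→2 … peak 2.

2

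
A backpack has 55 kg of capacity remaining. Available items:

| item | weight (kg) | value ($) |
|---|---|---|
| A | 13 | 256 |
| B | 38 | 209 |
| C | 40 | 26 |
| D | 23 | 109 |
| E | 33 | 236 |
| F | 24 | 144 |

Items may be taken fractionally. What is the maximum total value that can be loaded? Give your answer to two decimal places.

Ratios (sorted): A 19.69, E 7.15, F 6.00, B 5.50, D 4.74, C 0.65
take A (13 @ 256); take E (33 @ 236); take 9/24 of F → 54.00. Capacity used 55/55.
Total value = 546.00

546.00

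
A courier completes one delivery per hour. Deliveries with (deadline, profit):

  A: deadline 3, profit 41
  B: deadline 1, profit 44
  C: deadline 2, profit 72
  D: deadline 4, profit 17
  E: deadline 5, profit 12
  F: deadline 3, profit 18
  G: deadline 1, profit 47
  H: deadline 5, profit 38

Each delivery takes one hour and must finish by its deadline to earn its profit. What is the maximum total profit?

Profit order: C=72 G=47 B=44 A=41 H=38 F=18 D=17 E=12
Assign: C→slot 2, G→slot 1, B skipped, A→slot 3, H→slot 5, F skipped, D→slot 4, E skipped.
Slots: [1:G] [2:C] [3:A] [4:D] [5:H]
Profit = 47 + 72 + 41 + 17 + 38 = 215

215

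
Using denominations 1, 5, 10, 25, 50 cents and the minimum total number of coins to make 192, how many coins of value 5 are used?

Greedy: take as many of the largest coin as possible, then repeat with the remainder.
192 − 3×50→42 − 1×25→17 − 1×10→7 − 1×5→2 − 2×1→0
Count of 5: 1

1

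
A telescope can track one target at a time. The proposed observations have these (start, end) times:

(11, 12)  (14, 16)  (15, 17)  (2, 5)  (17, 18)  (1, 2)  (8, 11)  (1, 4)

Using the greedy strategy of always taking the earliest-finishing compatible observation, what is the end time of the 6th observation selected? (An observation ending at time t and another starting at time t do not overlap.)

By end time: (1,2), (1,4), (2,5), (8,11), (11,12), (14,16), (15,17), (17,18).
Pick (1,2); next start ≥ 2 → (2,5); next start ≥ 5 → (8,11); next start ≥ 11 → (11,12); next start ≥ 12 → (14,16); next start ≥ 16 → (17,18).
Selected: (1,2) (2,5) (8,11) (11,12) (14,16) (17,18)

18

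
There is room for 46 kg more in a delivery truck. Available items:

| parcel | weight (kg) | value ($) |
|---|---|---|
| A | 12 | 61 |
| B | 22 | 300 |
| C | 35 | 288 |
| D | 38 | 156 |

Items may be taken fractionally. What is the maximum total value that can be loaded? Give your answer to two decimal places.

497.49

Greedy by value/weight ratio, highest first.
Order: B (300/22=13.64) > C (288/35=8.23) > A (61/12=5.08) > D (156/38=4.11)
Fill: take B (22 @ 300) → take 24/35 of C → 197.49; 46/46 used.
Total value = 497.49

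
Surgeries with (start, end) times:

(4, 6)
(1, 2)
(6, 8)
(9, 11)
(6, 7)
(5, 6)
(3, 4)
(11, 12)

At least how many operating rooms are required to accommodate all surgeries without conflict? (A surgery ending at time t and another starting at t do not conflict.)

starts: [1, 3, 4, 5, 6, 6, 9, 11]
ends:   [2, 4, 6, 6, 7, 8, 11, 12]
s1→1 e2→0 s3→1 e4→0 s4→1 s5→2  — peak 2.

2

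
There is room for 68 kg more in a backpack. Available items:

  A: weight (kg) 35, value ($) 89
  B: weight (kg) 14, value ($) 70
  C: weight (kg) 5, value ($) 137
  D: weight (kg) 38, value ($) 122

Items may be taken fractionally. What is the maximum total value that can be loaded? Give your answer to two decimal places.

Ratios (sorted): C 27.40, B 5.00, D 3.21, A 2.54
take C (5 @ 137); take B (14 @ 70); take D (38 @ 122); take 11/35 of A → 27.97. Capacity used 68/68.
Total value = 356.97

356.97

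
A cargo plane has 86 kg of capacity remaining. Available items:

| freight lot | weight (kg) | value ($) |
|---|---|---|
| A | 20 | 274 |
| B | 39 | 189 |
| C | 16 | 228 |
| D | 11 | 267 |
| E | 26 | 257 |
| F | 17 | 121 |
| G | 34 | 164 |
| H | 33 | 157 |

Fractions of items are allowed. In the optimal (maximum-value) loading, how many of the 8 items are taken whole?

4

Ratios (sorted): D 24.27, C 14.25, A 13.70, E 9.88, F 7.12, B 4.85, G 4.82, H 4.76
take D (11 @ 267); take C (16 @ 228); take A (20 @ 274); take E (26 @ 257); take 13/17 of F → 92.53. Capacity used 86/86.
4 item(s) taken whole; one partial (take 13/17 of F).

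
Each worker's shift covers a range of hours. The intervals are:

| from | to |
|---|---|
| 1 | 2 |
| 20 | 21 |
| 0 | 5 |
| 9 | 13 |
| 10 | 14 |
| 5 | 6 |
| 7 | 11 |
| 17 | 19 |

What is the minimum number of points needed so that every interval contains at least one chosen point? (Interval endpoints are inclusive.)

By right end: [1,2]  [0,5]  [5,6]  [7,11]  [9,13]  [10,14]  [17,19]  [20,21]
[1,2] uncovered → point at 2; [5,6] uncovered → point at 6; [7,11] uncovered → point at 11; [17,19] uncovered → point at 19; [20,21] uncovered → point at 21.
Points: 2, 6, 11, 19, 21 (5 total).

5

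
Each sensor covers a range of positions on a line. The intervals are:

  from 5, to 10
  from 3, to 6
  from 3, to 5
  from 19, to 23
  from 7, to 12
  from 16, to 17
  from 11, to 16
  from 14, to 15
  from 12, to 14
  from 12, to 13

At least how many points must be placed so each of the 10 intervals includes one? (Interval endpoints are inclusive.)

Process intervals by earliest right end; each time one isn't hit yet, stab at its right endpoint.
By right end: [3,5]  [3,6]  [5,10]  [7,12]  [12,13]  [12,14]  [14,15]  [11,16]  [16,17]  [19,23]
[3,5] uncovered → point at 5; [7,12] uncovered → point at 12; [14,15] uncovered → point at 15; [16,17] uncovered → point at 17; [19,23] uncovered → point at 23.
Points: 5, 12, 15, 17, 23 (5 total).

5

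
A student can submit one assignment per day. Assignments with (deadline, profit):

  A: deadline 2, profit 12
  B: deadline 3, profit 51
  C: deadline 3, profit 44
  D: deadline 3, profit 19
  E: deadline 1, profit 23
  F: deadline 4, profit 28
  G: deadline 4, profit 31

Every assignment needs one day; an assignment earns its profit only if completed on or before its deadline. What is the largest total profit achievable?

154

Profit order: B=51 C=44 G=31 F=28 E=23 D=19 A=12
Assign: B→slot 3, C→slot 2, G→slot 4, F→slot 1, E skipped, D skipped, A skipped.
Slots: [1:F] [2:C] [3:B] [4:G]
Profit = 28 + 44 + 51 + 31 = 154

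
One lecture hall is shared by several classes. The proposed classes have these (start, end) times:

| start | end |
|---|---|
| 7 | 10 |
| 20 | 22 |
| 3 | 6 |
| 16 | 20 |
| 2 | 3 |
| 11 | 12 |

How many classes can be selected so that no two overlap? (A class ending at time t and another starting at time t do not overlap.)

Order by finish time; keep every interval that doesn't clash with the previous kept one.
By end time: (2,3), (3,6), (7,10), (11,12), (16,20), (20,22).
Pick (2,3); next start ≥ 3 → (3,6); next start ≥ 6 → (7,10); next start ≥ 10 → (11,12); next start ≥ 12 → (16,20); next start ≥ 20 → (20,22).
Selected 6 classes.

6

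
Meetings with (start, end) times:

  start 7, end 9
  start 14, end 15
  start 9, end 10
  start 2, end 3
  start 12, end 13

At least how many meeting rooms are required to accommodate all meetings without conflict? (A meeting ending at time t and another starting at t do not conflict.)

Count concurrent intervals with a sweep; the peak is the room count.
Events (time:±→running): 2:+→1 … peak 1.

1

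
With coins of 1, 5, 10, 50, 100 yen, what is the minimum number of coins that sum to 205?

3

Greedy: take as many of the largest coin as possible, then repeat with the remainder.
205 − 2×100→5 − 1×5→0
Total coins = 2 + 1 = 3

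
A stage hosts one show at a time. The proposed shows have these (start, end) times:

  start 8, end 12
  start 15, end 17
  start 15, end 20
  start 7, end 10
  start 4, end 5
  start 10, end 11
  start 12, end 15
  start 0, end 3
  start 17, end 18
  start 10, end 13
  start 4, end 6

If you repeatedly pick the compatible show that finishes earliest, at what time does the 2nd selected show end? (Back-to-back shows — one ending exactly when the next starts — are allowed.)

5

Greedy by earliest finish: after sorting by end time, pick each interval compatible with the last pick.
By end time: (0,3), (4,5), (4,6), (7,10), (10,11), (8,12), (10,13), (12,15), (15,17), (17,18), (15,20).
Pick (0,3); next start ≥ 3 → (4,5); next start ≥ 5 → (7,10); next start ≥ 10 → (10,11); next start ≥ 11 → (12,15); next start ≥ 15 → (15,17); next start ≥ 17 → (17,18).
Selected: (0,3) (4,5) (7,10) (10,11) (12,15) (15,17) (17,18)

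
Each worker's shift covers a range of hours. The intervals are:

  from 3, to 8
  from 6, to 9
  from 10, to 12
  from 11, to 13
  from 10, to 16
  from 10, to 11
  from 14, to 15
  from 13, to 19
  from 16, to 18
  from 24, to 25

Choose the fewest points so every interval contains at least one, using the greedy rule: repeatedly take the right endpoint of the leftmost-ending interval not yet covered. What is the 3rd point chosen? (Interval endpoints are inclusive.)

15

By right end: [3,8]  [6,9]  [10,11]  [10,12]  [11,13]  [14,15]  [10,16]  [16,18]  [13,19]  [24,25]
[3,8] uncovered → point at 8; [10,11] uncovered → point at 11; [14,15] uncovered → point at 15; [16,18] uncovered → point at 18; [24,25] uncovered → point at 25.
Points: 8, 11, 15, 18, 25 (5 total).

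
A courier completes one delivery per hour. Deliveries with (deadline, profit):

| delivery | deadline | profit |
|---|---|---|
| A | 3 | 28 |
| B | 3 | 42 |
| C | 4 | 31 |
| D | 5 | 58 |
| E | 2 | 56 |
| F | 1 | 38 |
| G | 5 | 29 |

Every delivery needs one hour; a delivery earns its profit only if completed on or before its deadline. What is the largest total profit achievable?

225

Sort by profit descending; place each in the latest free slot ≤ its deadline.
Profit order: D=58 E=56 B=42 F=38 C=31 G=29 A=28
Assign: D→slot 5, E→slot 2, B→slot 3, F→slot 1, C→slot 4, G skipped, A skipped.
Slots: [1:F] [2:E] [3:B] [4:C] [5:D]
Profit = 38 + 56 + 42 + 31 + 58 = 225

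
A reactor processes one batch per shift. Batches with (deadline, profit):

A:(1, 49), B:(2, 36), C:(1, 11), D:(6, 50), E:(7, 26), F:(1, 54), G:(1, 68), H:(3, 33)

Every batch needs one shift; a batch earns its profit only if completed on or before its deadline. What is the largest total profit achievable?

By profit: G(d1,68), F(d1,54), D(d6,50), A(d1,49), B(d2,36), H(d3,33), E(d7,26), C(d1,11)
G→slot 1; F skipped; D→slot 6; A skipped; B→slot 2; H→slot 3; E→slot 7; C skipped.
Profit = 68 + 36 + 33 + 50 + 26 = 213

213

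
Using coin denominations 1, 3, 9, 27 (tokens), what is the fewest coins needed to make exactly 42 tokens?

4

42 − 1×27→15 − 1×9→6 − 2×3→0
Total coins = 1 + 1 + 2 = 4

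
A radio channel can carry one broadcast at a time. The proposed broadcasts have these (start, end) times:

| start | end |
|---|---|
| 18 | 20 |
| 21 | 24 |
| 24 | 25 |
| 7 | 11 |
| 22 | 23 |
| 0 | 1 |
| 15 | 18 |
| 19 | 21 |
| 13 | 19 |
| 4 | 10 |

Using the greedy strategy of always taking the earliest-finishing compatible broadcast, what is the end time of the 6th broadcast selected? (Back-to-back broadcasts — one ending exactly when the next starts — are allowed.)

Order by finish time; keep every interval that doesn't clash with the previous kept one.
Sorted by end: (0,1)  (4,10)  (7,11)  (15,18)  (13,19)  (18,20)  (19,21)  (22,23)  (21,24)  (24,25)
take (0,1); take (4,10); take (15,18); skip (13,19); take (18,20); skip (19,21); take (22,23); skip (21,24); take (24,25).
Selected: (0,1) (4,10) (15,18) (18,20) (22,23) (24,25)

25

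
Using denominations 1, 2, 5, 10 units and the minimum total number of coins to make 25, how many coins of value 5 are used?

1

25 − 2×10→5 − 1×5→0
Count of 5: 1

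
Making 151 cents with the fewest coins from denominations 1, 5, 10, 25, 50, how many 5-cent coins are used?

151 − 3×50→1 − 1×1→0
Count of 5: 0

0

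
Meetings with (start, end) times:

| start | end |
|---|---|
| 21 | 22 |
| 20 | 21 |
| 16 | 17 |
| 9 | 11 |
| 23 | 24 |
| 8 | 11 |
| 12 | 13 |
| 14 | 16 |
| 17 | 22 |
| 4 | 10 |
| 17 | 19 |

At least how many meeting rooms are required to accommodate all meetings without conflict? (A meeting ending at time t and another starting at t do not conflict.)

starts: [4, 8, 9, 12, 14, 16, 17, 17, 20, 21, 23]
ends:   [10, 11, 11, 13, 16, 17, 19, 21, 22, 22, 24]
s4→1 s8→2 s9→3  — peak 3.

3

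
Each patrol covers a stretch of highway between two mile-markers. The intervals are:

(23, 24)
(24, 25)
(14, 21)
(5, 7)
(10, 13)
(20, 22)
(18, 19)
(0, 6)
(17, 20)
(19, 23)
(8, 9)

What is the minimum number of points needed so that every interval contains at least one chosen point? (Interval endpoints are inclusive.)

6

Process intervals by earliest right end; each time one isn't hit yet, stab at its right endpoint.
Sorted: [0,6] [5,7] [8,9] [10,13] [18,19] [17,20] [14,21] [20,22] [19,23] [23,24] [24,25]
{[0,6],[5,7]} hit by 6; {[8,9]} hit by 9; {[10,13]} hit by 13; {[18,19],[17,20],[14,21]} hit by 19; {[20,22],[19,23]} hit by 22; {[23,24],[24,25]} hit by 24.
Points: 6, 9, 13, 19, 22, 24 (6 total).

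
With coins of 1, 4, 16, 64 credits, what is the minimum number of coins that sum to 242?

Use the largest denomination that fits, subtract, and repeat.
242 = 3×64 + 3×16 + 2×1
Total coins = 3 + 3 + 2 = 8

8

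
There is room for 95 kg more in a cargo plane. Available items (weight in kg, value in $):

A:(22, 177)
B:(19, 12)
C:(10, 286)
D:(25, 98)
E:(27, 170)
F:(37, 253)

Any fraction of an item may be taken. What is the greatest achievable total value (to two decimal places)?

Sort by value per unit weight and fill in that order.
Order: C (286/10=28.60) > A (177/22=8.05) > F (253/37=6.84) > E (170/27=6.30) > D (98/25=3.92) > B (12/19=0.63)
Fill: take C (10 @ 286) → take A (22 @ 177) → take F (37 @ 253) → take 26/27 of E → 163.70; 95/95 used.
Total value = 879.70

879.70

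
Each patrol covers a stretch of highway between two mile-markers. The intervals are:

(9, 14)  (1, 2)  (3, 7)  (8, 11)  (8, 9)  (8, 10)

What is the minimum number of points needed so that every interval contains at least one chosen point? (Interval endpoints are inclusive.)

By right end: [1,2]  [3,7]  [8,9]  [8,10]  [8,11]  [9,14]
[1,2] uncovered → point at 2; [3,7] uncovered → point at 7; [8,9] uncovered → point at 9.
Points: 2, 7, 9 (3 total).

3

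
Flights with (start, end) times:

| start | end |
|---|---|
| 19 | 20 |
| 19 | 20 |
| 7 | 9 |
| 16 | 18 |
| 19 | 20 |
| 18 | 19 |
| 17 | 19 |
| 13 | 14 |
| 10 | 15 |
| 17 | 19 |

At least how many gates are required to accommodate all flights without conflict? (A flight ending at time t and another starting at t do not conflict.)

3

The answer is the maximum number of intervals overlapping at any instant.
starts: [7, 10, 13, 16, 17, 17, 18, 19, 19, 19]
ends:   [9, 14, 15, 18, 19, 19, 19, 20, 20, 20]
s7→1 e9→0 s10→1 s13→2 e14→1 e15→0 s16→1 s17→2 s17→3  — peak 3.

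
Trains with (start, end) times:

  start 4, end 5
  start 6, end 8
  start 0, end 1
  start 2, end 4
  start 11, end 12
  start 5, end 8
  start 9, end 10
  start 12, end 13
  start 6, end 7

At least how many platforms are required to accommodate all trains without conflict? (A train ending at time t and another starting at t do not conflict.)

3

The answer is the maximum number of intervals overlapping at any instant.
starts: [0, 2, 4, 5, 6, 6, 9, 11, 12]
ends:   [1, 4, 5, 7, 8, 8, 10, 12, 13]
s0→1 e1→0 s2→1 e4→0 s4→1 e5→0 s5→1 s6→2 s6→3  — peak 3.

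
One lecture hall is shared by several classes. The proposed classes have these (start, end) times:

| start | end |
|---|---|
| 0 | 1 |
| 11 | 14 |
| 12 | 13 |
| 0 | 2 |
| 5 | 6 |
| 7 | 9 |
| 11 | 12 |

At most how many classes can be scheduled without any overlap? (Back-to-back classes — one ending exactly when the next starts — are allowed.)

Sorted by end: (0,1)  (0,2)  (5,6)  (7,9)  (11,12)  (12,13)  (11,14)
take (0,1); take (5,6); take (7,9); take (11,12); take (12,13).
Selected 5 classes.

5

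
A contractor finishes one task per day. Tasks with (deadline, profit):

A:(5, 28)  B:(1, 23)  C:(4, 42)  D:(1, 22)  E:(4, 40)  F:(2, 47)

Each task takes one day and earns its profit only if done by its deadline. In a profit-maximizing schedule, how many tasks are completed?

Profit order: F=47 C=42 E=40 A=28 B=23 D=22
Assign: F→slot 2, C→slot 4, E→slot 3, A→slot 5, B→slot 1, D skipped.
Slots: [1:B] [2:F] [3:E] [4:C] [5:A]
5 of 6 scheduled.

5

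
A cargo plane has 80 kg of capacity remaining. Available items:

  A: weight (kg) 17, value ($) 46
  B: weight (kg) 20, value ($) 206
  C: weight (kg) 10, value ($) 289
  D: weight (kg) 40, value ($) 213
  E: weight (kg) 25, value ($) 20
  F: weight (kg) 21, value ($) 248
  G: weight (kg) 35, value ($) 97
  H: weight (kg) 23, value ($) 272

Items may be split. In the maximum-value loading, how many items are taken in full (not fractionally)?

4

Sort by value per unit weight and fill in that order.
Order: C (289/10=28.90) > H (272/23=11.83) > F (248/21=11.81) > B (206/20=10.30) > D (213/40=5.33) > G (97/35=2.77) > A (46/17=2.71) > E (20/25=0.80)
Fill: take C (10 @ 289) → take H (23 @ 272) → take F (21 @ 248) → take B (20 @ 206) → take 6/40 of D → 31.95; 80/80 used.
4 item(s) taken whole; one partial (take 6/40 of D).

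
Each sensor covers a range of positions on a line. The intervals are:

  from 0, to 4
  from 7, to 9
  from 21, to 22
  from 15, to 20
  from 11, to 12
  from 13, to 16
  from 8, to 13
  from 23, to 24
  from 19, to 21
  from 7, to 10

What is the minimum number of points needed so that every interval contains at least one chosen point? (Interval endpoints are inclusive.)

Sort by right endpoint; whenever an interval is uncovered, place a point at its right end.
Sorted: [0,4] [7,9] [7,10] [11,12] [8,13] [13,16] [15,20] [19,21] [21,22] [23,24]
{[0,4]} hit by 4; {[7,9],[7,10]} hit by 9; {[11,12],[8,13]} hit by 12; {[13,16],[15,20]} hit by 16; {[19,21],[21,22]} hit by 21; {[23,24]} hit by 24.
Points: 4, 9, 12, 16, 21, 24 (6 total).

6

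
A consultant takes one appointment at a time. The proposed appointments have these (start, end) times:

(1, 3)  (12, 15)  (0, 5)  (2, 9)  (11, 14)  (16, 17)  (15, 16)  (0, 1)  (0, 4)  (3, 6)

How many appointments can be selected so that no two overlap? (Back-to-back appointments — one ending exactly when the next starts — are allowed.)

Sorted by end: (0,1)  (1,3)  (0,4)  (0,5)  (3,6)  (2,9)  (11,14)  (12,15)  (15,16)  (16,17)
take (0,1); take (1,3); skip (0,4); skip (0,5); take (3,6); take (11,14); skip (12,15); take (15,16); take (16,17).
Selected 6 appointments.

6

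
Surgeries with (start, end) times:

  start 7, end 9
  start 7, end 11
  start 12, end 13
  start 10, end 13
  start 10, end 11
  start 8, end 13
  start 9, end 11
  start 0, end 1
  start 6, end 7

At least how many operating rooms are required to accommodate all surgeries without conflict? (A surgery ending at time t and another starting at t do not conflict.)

5

starts: [0, 6, 7, 7, 8, 9, 10, 10, 12]
ends:   [1, 7, 9, 11, 11, 11, 13, 13, 13]
s0→1 e1→0 s6→1 e7→0 s7→1 s7→2 s8→3 e9→2 s9→3 s10→4 s10→5  — peak 5.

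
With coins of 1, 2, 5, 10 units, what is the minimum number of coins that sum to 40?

4

Use the largest denomination that fits, subtract, and repeat.
40 − 4×10→0
Total coins = 4 = 4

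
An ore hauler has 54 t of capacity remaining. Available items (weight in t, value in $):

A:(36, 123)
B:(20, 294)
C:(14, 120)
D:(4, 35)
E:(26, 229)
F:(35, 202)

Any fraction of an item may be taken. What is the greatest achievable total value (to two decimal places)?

Greedy by value/weight ratio, highest first.
Ratios (sorted): B 14.70, E 8.81, D 8.75, C 8.57, F 5.77, A 3.42
take B (20 @ 294); take E (26 @ 229); take D (4 @ 35); take 4/14 of C → 34.29. Capacity used 54/54.
Total value = 592.29

592.29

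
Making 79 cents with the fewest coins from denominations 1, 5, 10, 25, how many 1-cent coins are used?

Greedy: take as many of the largest coin as possible, then repeat with the remainder.
79 = 3×25 + 4×1
Count of 1: 4

4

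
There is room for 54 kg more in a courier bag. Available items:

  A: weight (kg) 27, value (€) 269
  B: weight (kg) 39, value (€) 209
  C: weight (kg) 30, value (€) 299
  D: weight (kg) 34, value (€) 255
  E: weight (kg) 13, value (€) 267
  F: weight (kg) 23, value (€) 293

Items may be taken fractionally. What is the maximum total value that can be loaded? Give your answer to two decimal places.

739.40

Greedy by value/weight ratio, highest first.
Ratios (sorted): E 20.54, F 12.74, C 9.97, A 9.96, D 7.50, B 5.36
take E (13 @ 267); take F (23 @ 293); take 18/30 of C → 179.40. Capacity used 54/54.
Total value = 739.40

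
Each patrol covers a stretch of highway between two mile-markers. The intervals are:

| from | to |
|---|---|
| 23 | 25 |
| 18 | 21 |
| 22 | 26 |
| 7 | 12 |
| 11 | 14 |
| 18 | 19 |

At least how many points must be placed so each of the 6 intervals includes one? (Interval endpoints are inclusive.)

By right end: [7,12]  [11,14]  [18,19]  [18,21]  [23,25]  [22,26]
[7,12] uncovered → point at 12; [18,19] uncovered → point at 19; [23,25] uncovered → point at 25.
Points: 12, 19, 25 (3 total).

3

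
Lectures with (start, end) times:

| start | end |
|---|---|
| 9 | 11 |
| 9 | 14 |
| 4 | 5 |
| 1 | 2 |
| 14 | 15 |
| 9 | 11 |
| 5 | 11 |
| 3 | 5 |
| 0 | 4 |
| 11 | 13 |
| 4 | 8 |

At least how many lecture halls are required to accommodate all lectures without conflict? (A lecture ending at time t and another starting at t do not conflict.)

Events (time:±→running): 0:+→1 1:+→2 2:-→1 3:+→2 4:-→1 4:+→2 4:+→3 5:-→2 5:-→1 5:+→2 8:-→1 9:+→2 9:+→3 9:+→4 … peak 4.

4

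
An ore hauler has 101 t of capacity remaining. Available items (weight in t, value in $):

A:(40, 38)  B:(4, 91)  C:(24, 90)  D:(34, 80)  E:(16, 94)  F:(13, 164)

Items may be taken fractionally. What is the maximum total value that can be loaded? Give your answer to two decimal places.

528.50

Ratios (sorted): B 22.75, F 12.62, E 5.88, C 3.75, D 2.35, A 0.95
take B (4 @ 91); take F (13 @ 164); take E (16 @ 94); take C (24 @ 90); take D (34 @ 80); take 10/40 of A → 9.50. Capacity used 101/101.
Total value = 528.50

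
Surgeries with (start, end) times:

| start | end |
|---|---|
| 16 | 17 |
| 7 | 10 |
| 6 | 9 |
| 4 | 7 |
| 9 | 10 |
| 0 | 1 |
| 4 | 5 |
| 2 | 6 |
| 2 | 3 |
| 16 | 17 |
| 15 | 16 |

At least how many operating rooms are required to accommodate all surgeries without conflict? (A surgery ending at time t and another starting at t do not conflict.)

3

Count concurrent intervals with a sweep; the peak is the room count.
starts: [0, 2, 2, 4, 4, 6, 7, 9, 15, 16, 16]
ends:   [1, 3, 5, 6, 7, 9, 10, 10, 16, 17, 17]
s0→1 e1→0 s2→1 s2→2 e3→1 s4→2 s4→3  — peak 3.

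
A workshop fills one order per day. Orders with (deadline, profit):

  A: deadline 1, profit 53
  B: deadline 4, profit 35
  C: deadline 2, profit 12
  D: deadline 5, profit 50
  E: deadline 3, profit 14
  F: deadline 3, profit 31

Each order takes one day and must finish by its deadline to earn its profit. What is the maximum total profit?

183

Take jobs in profit order; each goes to the latest open slot no later than its deadline.
By profit: A(d1,53), D(d5,50), B(d4,35), F(d3,31), E(d3,14), C(d2,12)
A→slot 1; D→slot 5; B→slot 4; F→slot 3; E→slot 2; C skipped.
Profit = 53 + 14 + 31 + 35 + 50 = 183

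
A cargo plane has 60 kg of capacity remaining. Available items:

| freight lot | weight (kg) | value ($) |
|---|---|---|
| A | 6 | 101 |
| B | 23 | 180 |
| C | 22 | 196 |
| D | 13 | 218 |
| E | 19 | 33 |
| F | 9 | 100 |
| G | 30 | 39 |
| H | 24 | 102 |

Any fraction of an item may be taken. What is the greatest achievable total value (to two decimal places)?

693.26

Ratios (sorted): A 16.83, D 16.77, F 11.11, C 8.91, B 7.83, H 4.25, E 1.74, G 1.30
take A (6 @ 101); take D (13 @ 218); take F (9 @ 100); take C (22 @ 196); take 10/23 of B → 78.26. Capacity used 60/60.
Total value = 693.26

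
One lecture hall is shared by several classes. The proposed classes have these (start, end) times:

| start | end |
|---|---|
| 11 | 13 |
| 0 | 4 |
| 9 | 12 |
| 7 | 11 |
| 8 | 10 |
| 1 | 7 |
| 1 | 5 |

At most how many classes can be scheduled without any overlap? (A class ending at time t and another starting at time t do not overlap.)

3

Order by finish time; keep every interval that doesn't clash with the previous kept one.
Sorted by end: (0,4)  (1,5)  (1,7)  (8,10)  (7,11)  (9,12)  (11,13)
take (0,4); skip (1,5); skip (1,7); take (8,10); skip (9,12); take (11,13).
Selected 3 classes.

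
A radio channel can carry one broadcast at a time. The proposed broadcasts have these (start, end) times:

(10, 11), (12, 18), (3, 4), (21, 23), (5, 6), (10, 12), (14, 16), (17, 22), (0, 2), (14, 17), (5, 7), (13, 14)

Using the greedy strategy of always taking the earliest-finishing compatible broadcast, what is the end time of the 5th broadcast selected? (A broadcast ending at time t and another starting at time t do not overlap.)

14

By end time: (0,2), (3,4), (5,6), (5,7), (10,11), (10,12), (13,14), (14,16), (14,17), (12,18), (17,22), (21,23).
Pick (0,2); next start ≥ 2 → (3,4); next start ≥ 4 → (5,6); next start ≥ 6 → (10,11); next start ≥ 11 → (13,14); next start ≥ 14 → (14,16); next start ≥ 16 → (17,22).
Selected: (0,2) (3,4) (5,6) (10,11) (13,14) (14,16) (17,22)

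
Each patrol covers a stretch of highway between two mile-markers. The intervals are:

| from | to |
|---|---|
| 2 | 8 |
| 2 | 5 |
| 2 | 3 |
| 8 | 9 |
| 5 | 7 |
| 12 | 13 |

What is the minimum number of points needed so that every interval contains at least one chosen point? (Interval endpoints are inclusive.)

By right end: [2,3]  [2,5]  [5,7]  [2,8]  [8,9]  [12,13]
[2,3] uncovered → point at 3; [5,7] uncovered → point at 7; [8,9] uncovered → point at 9; [12,13] uncovered → point at 13.
Points: 3, 7, 9, 13 (4 total).

4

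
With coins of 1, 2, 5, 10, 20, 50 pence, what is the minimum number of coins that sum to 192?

6

Use the largest denomination that fits, subtract, and repeat.
192 − 3×50→42 − 2×20→2 − 1×2→0
Total coins = 3 + 2 + 1 = 6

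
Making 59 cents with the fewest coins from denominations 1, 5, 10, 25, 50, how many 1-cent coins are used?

59 = 1×50 + 1×5 + 4×1
Count of 1: 4

4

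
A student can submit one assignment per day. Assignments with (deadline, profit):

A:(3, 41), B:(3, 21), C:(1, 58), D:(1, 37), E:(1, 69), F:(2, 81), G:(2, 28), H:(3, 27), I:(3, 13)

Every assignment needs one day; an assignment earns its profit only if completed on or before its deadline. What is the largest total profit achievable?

Profit order: F=81 E=69 C=58 A=41 D=37 G=28 H=27 B=21 I=13
Assign: F→slot 2, E→slot 1, C skipped, A→slot 3, D skipped, G skipped, H skipped, B skipped, I skipped.
Slots: [1:E] [2:F] [3:A]
Profit = 69 + 81 + 41 = 191

191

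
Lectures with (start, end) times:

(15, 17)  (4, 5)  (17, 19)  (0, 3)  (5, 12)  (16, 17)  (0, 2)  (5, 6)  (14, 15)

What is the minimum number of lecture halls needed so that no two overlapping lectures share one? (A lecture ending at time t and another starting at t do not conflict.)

2

starts: [0, 0, 4, 5, 5, 14, 15, 16, 17]
ends:   [2, 3, 5, 6, 12, 15, 17, 17, 19]
s0→1 s0→2  — peak 2.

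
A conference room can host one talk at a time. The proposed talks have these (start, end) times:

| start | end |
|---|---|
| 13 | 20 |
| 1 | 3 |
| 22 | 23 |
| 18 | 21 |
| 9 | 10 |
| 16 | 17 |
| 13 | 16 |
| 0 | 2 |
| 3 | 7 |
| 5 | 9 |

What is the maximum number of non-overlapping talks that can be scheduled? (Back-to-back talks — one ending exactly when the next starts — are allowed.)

Sort by end time and greedily take each interval whose start is ≥ the last chosen end.
Sorted by end: (0,2)  (1,3)  (3,7)  (5,9)  (9,10)  (13,16)  (16,17)  (13,20)  (18,21)  (22,23)
take (0,2); skip (1,3); take (3,7); take (9,10); take (13,16); take (16,17); take (18,21); take (22,23).
Selected 7 talks.

7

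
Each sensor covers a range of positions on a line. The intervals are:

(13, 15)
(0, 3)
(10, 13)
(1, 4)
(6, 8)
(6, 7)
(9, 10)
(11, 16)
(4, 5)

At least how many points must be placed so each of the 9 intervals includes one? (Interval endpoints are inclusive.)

Process intervals by earliest right end; each time one isn't hit yet, stab at its right endpoint.
By right end: [0,3]  [1,4]  [4,5]  [6,7]  [6,8]  [9,10]  [10,13]  [13,15]  [11,16]
[0,3] uncovered → point at 3; [4,5] uncovered → point at 5; [6,7] uncovered → point at 7; [9,10] uncovered → point at 10; [13,15] uncovered → point at 15.
Points: 3, 5, 7, 10, 15 (5 total).

5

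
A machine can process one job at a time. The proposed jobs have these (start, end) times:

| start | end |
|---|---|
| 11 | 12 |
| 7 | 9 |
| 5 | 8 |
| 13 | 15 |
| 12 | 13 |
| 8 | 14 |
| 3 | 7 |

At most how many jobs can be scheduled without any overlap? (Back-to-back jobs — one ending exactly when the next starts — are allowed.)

5

Greedy by earliest finish: after sorting by end time, pick each interval compatible with the last pick.
By end time: (3,7), (5,8), (7,9), (11,12), (12,13), (8,14), (13,15).
Pick (3,7); next start ≥ 7 → (7,9); next start ≥ 9 → (11,12); next start ≥ 12 → (12,13); next start ≥ 13 → (13,15).
Selected 5 jobs.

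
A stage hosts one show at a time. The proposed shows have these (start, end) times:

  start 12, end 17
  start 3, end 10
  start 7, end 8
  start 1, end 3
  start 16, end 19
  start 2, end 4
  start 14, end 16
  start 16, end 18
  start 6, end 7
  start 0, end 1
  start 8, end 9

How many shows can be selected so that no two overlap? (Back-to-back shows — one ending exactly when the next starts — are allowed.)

7

Sort by end time and greedily take each interval whose start is ≥ the last chosen end.
By end time: (0,1), (1,3), (2,4), (6,7), (7,8), (8,9), (3,10), (14,16), (12,17), (16,18), (16,19).
Pick (0,1); next start ≥ 1 → (1,3); next start ≥ 3 → (6,7); next start ≥ 7 → (7,8); next start ≥ 8 → (8,9); next start ≥ 9 → (14,16); next start ≥ 16 → (16,18).
Selected 7 shows.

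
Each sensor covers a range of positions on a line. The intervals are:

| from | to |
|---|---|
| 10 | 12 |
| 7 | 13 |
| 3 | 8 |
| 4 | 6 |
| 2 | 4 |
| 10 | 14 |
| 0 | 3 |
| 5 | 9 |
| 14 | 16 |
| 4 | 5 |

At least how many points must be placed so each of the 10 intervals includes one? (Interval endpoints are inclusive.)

By right end: [0,3]  [2,4]  [4,5]  [4,6]  [3,8]  [5,9]  [10,12]  [7,13]  [10,14]  [14,16]
[0,3] uncovered → point at 3; [4,5] uncovered → point at 5; [10,12] uncovered → point at 12; [14,16] uncovered → point at 16.
Points: 3, 5, 12, 16 (4 total).

4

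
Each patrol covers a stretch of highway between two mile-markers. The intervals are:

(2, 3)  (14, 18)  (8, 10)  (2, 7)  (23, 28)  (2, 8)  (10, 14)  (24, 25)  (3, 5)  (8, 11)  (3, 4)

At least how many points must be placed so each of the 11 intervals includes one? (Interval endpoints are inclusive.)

4

Sorted: [2,3] [3,4] [3,5] [2,7] [2,8] [8,10] [8,11] [10,14] [14,18] [24,25] [23,28]
{[2,3],[3,4],[3,5],[2,7],[2,8]} hit by 3; {[8,10],[8,11],[10,14]} hit by 10; {[14,18]} hit by 18; {[24,25],[23,28]} hit by 25.
Points: 3, 10, 18, 25 (4 total).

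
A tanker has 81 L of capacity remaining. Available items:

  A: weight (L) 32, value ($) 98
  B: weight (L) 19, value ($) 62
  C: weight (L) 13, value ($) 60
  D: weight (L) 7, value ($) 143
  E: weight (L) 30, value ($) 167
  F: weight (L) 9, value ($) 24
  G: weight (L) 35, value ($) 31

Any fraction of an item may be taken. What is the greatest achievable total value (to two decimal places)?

Sort by value per unit weight and fill in that order.
Ratios (sorted): D 20.43, E 5.57, C 4.62, B 3.26, A 3.06, F 2.67, G 0.89
take D (7 @ 143); take E (30 @ 167); take C (13 @ 60); take B (19 @ 62); take 12/32 of A → 36.75. Capacity used 81/81.
Total value = 468.75

468.75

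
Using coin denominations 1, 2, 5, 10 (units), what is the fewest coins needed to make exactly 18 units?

4

18 = 1×10 + 1×5 + 1×2 + 1×1
Total coins = 1 + 1 + 1 + 1 = 4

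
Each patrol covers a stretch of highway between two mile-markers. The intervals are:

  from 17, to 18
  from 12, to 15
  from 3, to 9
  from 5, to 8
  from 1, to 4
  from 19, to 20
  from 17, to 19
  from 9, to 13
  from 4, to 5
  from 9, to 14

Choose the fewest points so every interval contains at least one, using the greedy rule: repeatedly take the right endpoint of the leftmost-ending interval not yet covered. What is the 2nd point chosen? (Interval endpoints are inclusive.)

Process intervals by earliest right end; each time one isn't hit yet, stab at its right endpoint.
By right end: [1,4]  [4,5]  [5,8]  [3,9]  [9,13]  [9,14]  [12,15]  [17,18]  [17,19]  [19,20]
[1,4] uncovered → point at 4; [5,8] uncovered → point at 8; [9,13] uncovered → point at 13; [17,18] uncovered → point at 18; [19,20] uncovered → point at 20.
Points: 4, 8, 13, 18, 20 (5 total).

8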